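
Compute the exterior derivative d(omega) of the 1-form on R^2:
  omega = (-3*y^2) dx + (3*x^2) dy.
d(omega) = (6*x + 6*y) dx ∧ dy

For a 1-form omega = sum_i f_i dx_i, the exterior derivative is
  d(omega) = sum_{i < j} (∂f_j/∂x_i - ∂f_i/∂x_j) dx_i ∧ dx_j.
  coefficient of dx ∧ dy: ∂f_2/∂x - ∂f_1/∂y = ∂(3*x^2)/∂x - ∂(-3*y^2)/∂y = 6*x + 6*y
Assembling: d(omega) = (6*x + 6*y) dx ∧ dy.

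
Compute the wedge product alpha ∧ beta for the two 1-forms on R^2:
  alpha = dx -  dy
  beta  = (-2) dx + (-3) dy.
alpha ∧ beta = (-5) dx ∧ dy

Distribute the wedge, using dx_i ∧ dx_j = -dx_j ∧ dx_i and dx_i ∧ dx_i = 0. For each pair (i, j) with i < j, the coefficient of dx_i ∧ dx_j in alpha ∧ beta is (alpha_i * beta_j - alpha_j * beta_i). Collecting: alpha ∧ beta = (-5) dx ∧ dy.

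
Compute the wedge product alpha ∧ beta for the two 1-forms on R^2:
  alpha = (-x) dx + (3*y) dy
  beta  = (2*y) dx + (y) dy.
alpha ∧ beta = (-y*(x + 6*y)) dx ∧ dy

Distribute the wedge, using dx_i ∧ dx_j = -dx_j ∧ dx_i and dx_i ∧ dx_i = 0. For each pair (i, j) with i < j, the coefficient of dx_i ∧ dx_j in alpha ∧ beta is (alpha_i * beta_j - alpha_j * beta_i). Collecting: alpha ∧ beta = (-y*(x + 6*y)) dx ∧ dy.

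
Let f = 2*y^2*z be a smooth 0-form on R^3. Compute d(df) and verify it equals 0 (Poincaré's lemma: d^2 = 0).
d(df) = 0

Step 1: df = sum_i (∂f/∂x_i) dx_i = (0) dx + (4*y*z) dy + (2*y^2) dz.
Step 2: Apply d again. Using the 1-form formula, the coefficient of dx ∧ dy in d(df) is ∂^2 f/∂x ∂y - ∂^2 f/∂y ∂x = (0) - (0) = 0 (equality of mixed partials for smooth f).
Similarly for dx ∧ dz and dy ∧ dz — all coefficients vanish. So d(df) = 0.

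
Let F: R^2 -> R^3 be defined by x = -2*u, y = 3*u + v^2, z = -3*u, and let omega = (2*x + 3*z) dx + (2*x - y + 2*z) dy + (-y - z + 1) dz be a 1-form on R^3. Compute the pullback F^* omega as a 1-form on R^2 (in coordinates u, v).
F^* omega = (-13*u - 3) du + (2*v*(-13*u - v^2)) dv

Using F^*(f dg) = (f ∘ F) d(g ∘ F), substitute each coordinate x_i by F_i(u, v) in f_i, and replace dx_i by d F_i = (∂F_i/∂u) du + (∂F_i/∂v) dv.
  For the x component: f_1(F) = -13*u; d F_1 = (-2) du + (0) dv
  For the y component: f_2(F) = -13*u - v^2; d F_2 = (3) du + (2*v) dv
  For the z component: f_3(F) = 1 - v^2; d F_3 = (-3) du + (0) dv
Combining and collecting du, dv coefficients:
  coeff of du: -13*u - 3
  coeff of dv: 2*v*(-13*u - v^2)
F^* omega = (-13*u - 3) du + (2*v*(-13*u - v^2)) dv.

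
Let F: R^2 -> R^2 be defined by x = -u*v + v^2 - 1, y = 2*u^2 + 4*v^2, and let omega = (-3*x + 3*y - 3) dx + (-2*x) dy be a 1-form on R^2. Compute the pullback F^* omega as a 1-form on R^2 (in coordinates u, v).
F^* omega = (2*u^2*v - 11*u*v^2 + 8*u - 9*v^3) du + (-6*u^3 + 9*u^2*v + 13*u*v^2 + 2*v^3 + 16*v) dv

Using F^*(f dg) = (f ∘ F) d(g ∘ F), substitute each coordinate x_i by F_i(u, v) in f_i, and replace dx_i by d F_i = (∂F_i/∂u) du + (∂F_i/∂v) dv.
  For the x component: f_1(F) = 6*u^2 + 3*u*v + 9*v^2; d F_1 = (-v) du + (-u + 2*v) dv
  For the y component: f_2(F) = 2*u*v - 2*v^2 + 2; d F_2 = (4*u) du + (8*v) dv
Combining and collecting du, dv coefficients:
  coeff of du: 2*u^2*v - 11*u*v^2 + 8*u - 9*v^3
  coeff of dv: -6*u^3 + 9*u^2*v + 13*u*v^2 + 2*v^3 + 16*v
F^* omega = (2*u^2*v - 11*u*v^2 + 8*u - 9*v^3) du + (-6*u^3 + 9*u^2*v + 13*u*v^2 + 2*v^3 + 16*v) dv.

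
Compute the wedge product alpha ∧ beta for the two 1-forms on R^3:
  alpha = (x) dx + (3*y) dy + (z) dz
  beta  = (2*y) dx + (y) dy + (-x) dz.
alpha ∧ beta = (y*(x - 6*y)) dx ∧ dy + (-x^2 - 2*y*z) dx ∧ dz + (-y*(3*x + z)) dy ∧ dz

Distribute the wedge, using dx_i ∧ dx_j = -dx_j ∧ dx_i and dx_i ∧ dx_i = 0. For each pair (i, j) with i < j, the coefficient of dx_i ∧ dx_j in alpha ∧ beta is (alpha_i * beta_j - alpha_j * beta_i). Collecting: alpha ∧ beta = (y*(x - 6*y)) dx ∧ dy + (-x^2 - 2*y*z) dx ∧ dz + (-y*(3*x + z)) dy ∧ dz.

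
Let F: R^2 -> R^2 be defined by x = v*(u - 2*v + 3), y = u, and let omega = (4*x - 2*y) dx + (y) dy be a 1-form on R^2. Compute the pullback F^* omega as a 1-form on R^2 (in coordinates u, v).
F^* omega = (4*u*v^2 - 2*u*v + u - 8*v^3 + 12*v^2) du + (4*u^2*v - 2*u^2 - 24*u*v^2 + 32*u*v - 6*u + 32*v^3 - 72*v^2 + 36*v) dv

Using F^*(f dg) = (f ∘ F) d(g ∘ F), substitute each coordinate x_i by F_i(u, v) in f_i, and replace dx_i by d F_i = (∂F_i/∂u) du + (∂F_i/∂v) dv.
  For the x component: f_1(F) = 4*u*v - 2*u - 8*v^2 + 12*v; d F_1 = (v) du + (u - 4*v + 3) dv
  For the y component: f_2(F) = u; d F_2 = (1) du + (0) dv
Combining and collecting du, dv coefficients:
  coeff of du: 4*u*v^2 - 2*u*v + u - 8*v^3 + 12*v^2
  coeff of dv: 4*u^2*v - 2*u^2 - 24*u*v^2 + 32*u*v - 6*u + 32*v^3 - 72*v^2 + 36*v
F^* omega = (4*u*v^2 - 2*u*v + u - 8*v^3 + 12*v^2) du + (4*u^2*v - 2*u^2 - 24*u*v^2 + 32*u*v - 6*u + 32*v^3 - 72*v^2 + 36*v) dv.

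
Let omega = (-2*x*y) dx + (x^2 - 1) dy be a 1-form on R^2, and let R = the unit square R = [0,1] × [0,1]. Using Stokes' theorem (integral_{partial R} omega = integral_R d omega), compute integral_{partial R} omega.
integral_(partial R) omega = 2

Stokes: integral_partial_R omega = integral_R d omega with d omega = (∂Q/∂x - ∂P/∂y) dx ∧ dy.
  ∂Q/∂x = 2*x
  ∂P/∂y = -2*x
  integrand = ∂Q/∂x - ∂P/∂y = 4*x.
Integrating over R: integral_0^1 integral_0^1 (4*x) dx dy = 2.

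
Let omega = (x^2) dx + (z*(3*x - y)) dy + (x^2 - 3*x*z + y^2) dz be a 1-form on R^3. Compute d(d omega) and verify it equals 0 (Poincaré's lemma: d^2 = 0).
d(d omega) = 0

Step 1: d omega = sum_{i<j} (∂f_j/∂x_i - ∂f_i/∂x_j) dx_i ∧ dx_j:
  coeff of dx ∧ dy: 3*z
  coeff of dx ∧ dz: 2*x - 3*z
  coeff of dy ∧ dz: -3*x + 3*y
Step 2: Apply d again to each 2-form coefficient. The only possible 3-form in R^3 is dx ∧ dy ∧ dz, with coefficient
  ∂(coeff of dy∧dz)/∂x - ∂(coeff of dx∧dz)/∂y + ∂(coeff of dx∧dy)/∂z
  = ∂/∂x (-3*x + 3*y) - ∂/∂y (2*x - 3*z) + ∂/∂z (3*z).
Each of these terms simplifies to sums of mixed partials that cancel in pairs. The result is 0 (by equality of mixed partials for smooth functions — Schwarz / Clairaut).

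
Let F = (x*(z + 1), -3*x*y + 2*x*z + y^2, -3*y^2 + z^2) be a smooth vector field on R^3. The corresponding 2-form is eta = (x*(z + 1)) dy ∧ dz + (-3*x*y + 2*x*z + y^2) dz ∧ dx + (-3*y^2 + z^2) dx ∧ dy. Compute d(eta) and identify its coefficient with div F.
d(eta) = (-3*x + 2*y + 3*z + 1) dx ∧ dy ∧ dz; div F = -3*x + 2*y + 3*z + 1

For a 2-form in R^3 of the form above, applying d gives a 3-form with coefficient ∂P/∂x + ∂Q/∂y + ∂R/∂z:
  ∂P/∂x = z + 1
  ∂Q/∂y = -3*x + 2*y
  ∂R/∂z = 2*z
Sum = -3*x + 2*y + 3*z + 1, which is exactly div F.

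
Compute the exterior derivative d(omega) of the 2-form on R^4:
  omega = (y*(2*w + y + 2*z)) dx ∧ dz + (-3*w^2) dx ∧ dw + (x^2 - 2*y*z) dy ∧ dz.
d(omega) = (-2*w + 2*x - 2*y - 2*z) dx ∧ dy ∧ dz + (2*y) dx ∧ dz ∧ dw

For a 2-form omega = sum_{i<j} g_{ij} dx_i ∧ dx_j, the exterior derivative is
  d(omega) = sum_{i<j} d(g_{ij}) ∧ dx_i ∧ dx_j = sum_{i<j, k} (∂g_{ij}/∂x_k) dx_k ∧ dx_i ∧ dx_j.
Expand each term, using dx_k ∧ dx_i ∧ dx_j = sgn(permutation) dx_{(a)} ∧ dx_{(b)} ∧ dx_{(c)} with (a < b < c) sorted:
  d(y*(2*w + y + 2*z)) includes (∂/∂y)(y*(2*w + y + 2*z)) dy = (2*w + 2*y + 2*z) dy, which multiplied by dx ∧ dz gives (-2*w - 2*y - 2*z) dx ∧ dy ∧ dz
  d(y*(2*w + y + 2*z)) includes (∂/∂w)(y*(2*w + y + 2*z)) dw = (2*y) dw, which multiplied by dx ∧ dz gives (2*y) dx ∧ dz ∧ dw
  d(x^2 - 2*y*z) includes (∂/∂x)(x^2 - 2*y*z) dx = (2*x) dx, which multiplied by dy ∧ dz gives (2*x) dx ∧ dy ∧ dz
Collecting like 3-forms: d(omega) = (-2*w + 2*x - 2*y - 2*z) dx ∧ dy ∧ dz + (2*y) dx ∧ dz ∧ dw.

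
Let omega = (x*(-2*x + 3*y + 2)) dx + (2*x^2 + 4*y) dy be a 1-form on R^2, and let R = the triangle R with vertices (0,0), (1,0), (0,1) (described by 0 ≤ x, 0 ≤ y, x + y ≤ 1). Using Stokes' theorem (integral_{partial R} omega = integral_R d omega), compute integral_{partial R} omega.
integral_(partial R) omega = 1/6

Stokes: integral_partial_R omega = integral_R d omega with d omega = (∂Q/∂x - ∂P/∂y) dx ∧ dy.
  ∂Q/∂x = 4*x
  ∂P/∂y = 3*x
  integrand = ∂Q/∂x - ∂P/∂y = x.
Integrating over R: integral_0^1 integral_0^{1-x} (x) dy dx = 1/6.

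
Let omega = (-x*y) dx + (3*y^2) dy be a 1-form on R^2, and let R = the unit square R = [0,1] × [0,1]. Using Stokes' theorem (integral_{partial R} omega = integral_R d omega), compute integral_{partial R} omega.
integral_(partial R) omega = 1/2

Stokes: integral_partial_R omega = integral_R d omega with d omega = (∂Q/∂x - ∂P/∂y) dx ∧ dy.
  ∂Q/∂x = 0
  ∂P/∂y = -x
  integrand = ∂Q/∂x - ∂P/∂y = x.
Integrating over R: integral_0^1 integral_0^1 (x) dx dy = 1/2.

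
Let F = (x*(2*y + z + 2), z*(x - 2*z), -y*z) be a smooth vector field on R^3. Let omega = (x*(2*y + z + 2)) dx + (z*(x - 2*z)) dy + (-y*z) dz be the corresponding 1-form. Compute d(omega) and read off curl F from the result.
d(omega) = (-x + 3*z) dy ∧ dz + (x) dz ∧ dx + (-2*x + z) dx ∧ dy; curl F = (-x + 3*z, x, -2*x + z)

d omega = sum_{i<j} (∂f_j/∂x_i - ∂f_i/∂x_j) dx_i ∧ dx_j. Under the identification (dy ∧ dz, dz ∧ dx, dx ∧ dy) ↔ (e_x, e_y, e_z), the coefficients are exactly the components of curl F. Compute:
  ∂R/∂y - ∂Q/∂z = (-z) - (x - 4*z) = -x + 3*z
  ∂P/∂z - ∂R/∂x = (x) - (0) = x
  ∂Q/∂x - ∂P/∂y = (z) - (2*x) = -2*x + z.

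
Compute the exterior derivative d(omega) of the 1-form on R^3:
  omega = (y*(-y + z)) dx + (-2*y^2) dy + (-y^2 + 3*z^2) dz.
d(omega) = (2*y - z) dx ∧ dy + (-y) dx ∧ dz + (-2*y) dy ∧ dz

For a 1-form omega = sum_i f_i dx_i, the exterior derivative is
  d(omega) = sum_{i < j} (∂f_j/∂x_i - ∂f_i/∂x_j) dx_i ∧ dx_j.
  coefficient of dx ∧ dy: ∂f_2/∂x - ∂f_1/∂y = ∂(-2*y^2)/∂x - ∂(y*(-y + z))/∂y = 2*y - z
  coefficient of dx ∧ dz: ∂f_3/∂x - ∂f_1/∂z = ∂(-y^2 + 3*z^2)/∂x - ∂(y*(-y + z))/∂z = -y
  coefficient of dy ∧ dz: ∂f_3/∂y - ∂f_2/∂z = ∂(-y^2 + 3*z^2)/∂y - ∂(-2*y^2)/∂z = -2*y
Assembling: d(omega) = (2*y - z) dx ∧ dy + (-y) dx ∧ dz + (-2*y) dy ∧ dz.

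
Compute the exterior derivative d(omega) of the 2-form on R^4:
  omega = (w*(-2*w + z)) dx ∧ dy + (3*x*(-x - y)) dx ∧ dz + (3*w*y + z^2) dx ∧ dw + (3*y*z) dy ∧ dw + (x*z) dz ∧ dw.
d(omega) = (w + 3*x) dx ∧ dy ∧ dz + (-7*w + z) dx ∧ dy ∧ dw + (-z) dx ∧ dz ∧ dw + (-3*y) dy ∧ dz ∧ dw

For a 2-form omega = sum_{i<j} g_{ij} dx_i ∧ dx_j, the exterior derivative is
  d(omega) = sum_{i<j} d(g_{ij}) ∧ dx_i ∧ dx_j = sum_{i<j, k} (∂g_{ij}/∂x_k) dx_k ∧ dx_i ∧ dx_j.
Expand each term, using dx_k ∧ dx_i ∧ dx_j = sgn(permutation) dx_{(a)} ∧ dx_{(b)} ∧ dx_{(c)} with (a < b < c) sorted:
  d(w*(-2*w + z)) includes (∂/∂z)(w*(-2*w + z)) dz = (w) dz, which multiplied by dx ∧ dy gives (w) dx ∧ dy ∧ dz
  d(w*(-2*w + z)) includes (∂/∂w)(w*(-2*w + z)) dw = (-4*w + z) dw, which multiplied by dx ∧ dy gives (-4*w + z) dx ∧ dy ∧ dw
  d(3*x*(-x - y)) includes (∂/∂y)(3*x*(-x - y)) dy = (-3*x) dy, which multiplied by dx ∧ dz gives (3*x) dx ∧ dy ∧ dz
  d(3*w*y + z^2) includes (∂/∂y)(3*w*y + z^2) dy = (3*w) dy, which multiplied by dx ∧ dw gives (-3*w) dx ∧ dy ∧ dw
  d(3*w*y + z^2) includes (∂/∂z)(3*w*y + z^2) dz = (2*z) dz, which multiplied by dx ∧ dw gives (-2*z) dx ∧ dz ∧ dw
  d(3*y*z) includes (∂/∂z)(3*y*z) dz = (3*y) dz, which multiplied by dy ∧ dw gives (-3*y) dy ∧ dz ∧ dw
  d(x*z) includes (∂/∂x)(x*z) dx = (z) dx, which multiplied by dz ∧ dw gives (z) dx ∧ dz ∧ dw
Collecting like 3-forms: d(omega) = (w + 3*x) dx ∧ dy ∧ dz + (-7*w + z) dx ∧ dy ∧ dw + (-z) dx ∧ dz ∧ dw + (-3*y) dy ∧ dz ∧ dw.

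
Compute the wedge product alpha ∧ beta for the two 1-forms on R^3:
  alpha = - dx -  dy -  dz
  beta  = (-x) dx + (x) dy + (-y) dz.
alpha ∧ beta = (-2*x) dx ∧ dy + (-x + y) dx ∧ dz + (x + y) dy ∧ dz

Distribute the wedge, using dx_i ∧ dx_j = -dx_j ∧ dx_i and dx_i ∧ dx_i = 0. For each pair (i, j) with i < j, the coefficient of dx_i ∧ dx_j in alpha ∧ beta is (alpha_i * beta_j - alpha_j * beta_i). Collecting: alpha ∧ beta = (-2*x) dx ∧ dy + (-x + y) dx ∧ dz + (x + y) dy ∧ dz.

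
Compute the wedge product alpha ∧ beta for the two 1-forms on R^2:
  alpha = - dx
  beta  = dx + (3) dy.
alpha ∧ beta = (-3) dx ∧ dy

Distribute the wedge, using dx_i ∧ dx_j = -dx_j ∧ dx_i and dx_i ∧ dx_i = 0. For each pair (i, j) with i < j, the coefficient of dx_i ∧ dx_j in alpha ∧ beta is (alpha_i * beta_j - alpha_j * beta_i). Collecting: alpha ∧ beta = (-3) dx ∧ dy.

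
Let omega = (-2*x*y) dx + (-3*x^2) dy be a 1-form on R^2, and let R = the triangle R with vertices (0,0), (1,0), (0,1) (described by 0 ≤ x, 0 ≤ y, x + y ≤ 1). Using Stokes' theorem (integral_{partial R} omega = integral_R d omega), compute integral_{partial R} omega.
integral_(partial R) omega = -2/3

Stokes: integral_partial_R omega = integral_R d omega with d omega = (∂Q/∂x - ∂P/∂y) dx ∧ dy.
  ∂Q/∂x = -6*x
  ∂P/∂y = -2*x
  integrand = ∂Q/∂x - ∂P/∂y = -4*x.
Integrating over R: integral_0^1 integral_0^{1-x} (-4*x) dy dx = -2/3.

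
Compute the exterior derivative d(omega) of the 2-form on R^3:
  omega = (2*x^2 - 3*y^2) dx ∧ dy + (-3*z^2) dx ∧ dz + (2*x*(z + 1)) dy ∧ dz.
d(omega) = (2*z + 2) dx ∧ dy ∧ dz

For a 2-form omega = sum_{i<j} g_{ij} dx_i ∧ dx_j, the exterior derivative is
  d(omega) = sum_{i<j} d(g_{ij}) ∧ dx_i ∧ dx_j = sum_{i<j, k} (∂g_{ij}/∂x_k) dx_k ∧ dx_i ∧ dx_j.
Expand each term, using dx_k ∧ dx_i ∧ dx_j = sgn(permutation) dx_{(a)} ∧ dx_{(b)} ∧ dx_{(c)} with (a < b < c) sorted:
  d(2*x*(z + 1)) includes (∂/∂x)(2*x*(z + 1)) dx = (2*z + 2) dx, which multiplied by dy ∧ dz gives (2*z + 2) dx ∧ dy ∧ dz
Collecting like 3-forms: d(omega) = (2*z + 2) dx ∧ dy ∧ dz.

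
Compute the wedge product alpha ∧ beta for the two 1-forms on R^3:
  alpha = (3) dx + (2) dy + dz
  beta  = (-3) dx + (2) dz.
alpha ∧ beta = (9) dx ∧ dz + (6) dx ∧ dy + (4) dy ∧ dz

Distribute the wedge, using dx_i ∧ dx_j = -dx_j ∧ dx_i and dx_i ∧ dx_i = 0. For each pair (i, j) with i < j, the coefficient of dx_i ∧ dx_j in alpha ∧ beta is (alpha_i * beta_j - alpha_j * beta_i). Collecting: alpha ∧ beta = (9) dx ∧ dz + (6) dx ∧ dy + (4) dy ∧ dz.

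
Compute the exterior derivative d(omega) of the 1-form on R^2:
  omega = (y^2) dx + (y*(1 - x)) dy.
d(omega) = (-3*y) dx ∧ dy

For a 1-form omega = sum_i f_i dx_i, the exterior derivative is
  d(omega) = sum_{i < j} (∂f_j/∂x_i - ∂f_i/∂x_j) dx_i ∧ dx_j.
  coefficient of dx ∧ dy: ∂f_2/∂x - ∂f_1/∂y = ∂(y*(1 - x))/∂x - ∂(y^2)/∂y = -3*y
Assembling: d(omega) = (-3*y) dx ∧ dy.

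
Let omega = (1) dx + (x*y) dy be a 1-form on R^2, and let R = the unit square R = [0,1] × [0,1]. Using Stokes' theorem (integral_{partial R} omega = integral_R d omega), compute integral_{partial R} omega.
integral_(partial R) omega = 1/2

Stokes: integral_partial_R omega = integral_R d omega with d omega = (∂Q/∂x - ∂P/∂y) dx ∧ dy.
  ∂Q/∂x = y
  ∂P/∂y = 0
  integrand = ∂Q/∂x - ∂P/∂y = y.
Integrating over R: integral_0^1 integral_0^1 (y) dx dy = 1/2.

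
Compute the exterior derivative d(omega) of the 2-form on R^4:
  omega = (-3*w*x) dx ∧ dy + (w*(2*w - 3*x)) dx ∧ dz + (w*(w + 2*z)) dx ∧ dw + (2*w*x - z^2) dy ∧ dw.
d(omega) = (2*w - 3*x) dx ∧ dy ∧ dw + (2*w - 3*x) dx ∧ dz ∧ dw + (2*z) dy ∧ dz ∧ dw

For a 2-form omega = sum_{i<j} g_{ij} dx_i ∧ dx_j, the exterior derivative is
  d(omega) = sum_{i<j} d(g_{ij}) ∧ dx_i ∧ dx_j = sum_{i<j, k} (∂g_{ij}/∂x_k) dx_k ∧ dx_i ∧ dx_j.
Expand each term, using dx_k ∧ dx_i ∧ dx_j = sgn(permutation) dx_{(a)} ∧ dx_{(b)} ∧ dx_{(c)} with (a < b < c) sorted:
  d(-3*w*x) includes (∂/∂w)(-3*w*x) dw = (-3*x) dw, which multiplied by dx ∧ dy gives (-3*x) dx ∧ dy ∧ dw
  d(w*(2*w - 3*x)) includes (∂/∂w)(w*(2*w - 3*x)) dw = (4*w - 3*x) dw, which multiplied by dx ∧ dz gives (4*w - 3*x) dx ∧ dz ∧ dw
  d(w*(w + 2*z)) includes (∂/∂z)(w*(w + 2*z)) dz = (2*w) dz, which multiplied by dx ∧ dw gives (-2*w) dx ∧ dz ∧ dw
  d(2*w*x - z^2) includes (∂/∂x)(2*w*x - z^2) dx = (2*w) dx, which multiplied by dy ∧ dw gives (2*w) dx ∧ dy ∧ dw
  d(2*w*x - z^2) includes (∂/∂z)(2*w*x - z^2) dz = (-2*z) dz, which multiplied by dy ∧ dw gives (2*z) dy ∧ dz ∧ dw
Collecting like 3-forms: d(omega) = (2*w - 3*x) dx ∧ dy ∧ dw + (2*w - 3*x) dx ∧ dz ∧ dw + (2*z) dy ∧ dz ∧ dw.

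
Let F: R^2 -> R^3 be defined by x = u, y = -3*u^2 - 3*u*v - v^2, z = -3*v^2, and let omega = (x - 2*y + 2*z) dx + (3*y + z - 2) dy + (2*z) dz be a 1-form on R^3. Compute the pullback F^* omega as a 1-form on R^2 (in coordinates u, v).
F^* omega = (54*u^3 + 81*u^2*v + 6*u^2 + 63*u*v^2 + 6*u*v + 13*u + 18*v^3 - 4*v^2 + 6*v) du + (27*u^3 + 45*u^2*v + 36*u*v^2 + 6*u + 48*v^3 + 4*v) dv

Using F^*(f dg) = (f ∘ F) d(g ∘ F), substitute each coordinate x_i by F_i(u, v) in f_i, and replace dx_i by d F_i = (∂F_i/∂u) du + (∂F_i/∂v) dv.
  For the x component: f_1(F) = 6*u^2 + 6*u*v + u - 4*v^2; d F_1 = (1) du + (0) dv
  For the y component: f_2(F) = -9*u^2 - 9*u*v - 6*v^2 - 2; d F_2 = (-6*u - 3*v) du + (-3*u - 2*v) dv
  For the z component: f_3(F) = -6*v^2; d F_3 = (0) du + (-6*v) dv
Combining and collecting du, dv coefficients:
  coeff of du: 54*u^3 + 81*u^2*v + 6*u^2 + 63*u*v^2 + 6*u*v + 13*u + 18*v^3 - 4*v^2 + 6*v
  coeff of dv: 27*u^3 + 45*u^2*v + 36*u*v^2 + 6*u + 48*v^3 + 4*v
F^* omega = (54*u^3 + 81*u^2*v + 6*u^2 + 63*u*v^2 + 6*u*v + 13*u + 18*v^3 - 4*v^2 + 6*v) du + (27*u^3 + 45*u^2*v + 36*u*v^2 + 6*u + 48*v^3 + 4*v) dv.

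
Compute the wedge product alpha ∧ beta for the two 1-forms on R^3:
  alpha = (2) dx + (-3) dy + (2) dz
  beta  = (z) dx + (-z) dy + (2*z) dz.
alpha ∧ beta = (z) dx ∧ dy + (2*z) dx ∧ dz + (-4*z) dy ∧ dz

Distribute the wedge, using dx_i ∧ dx_j = -dx_j ∧ dx_i and dx_i ∧ dx_i = 0. For each pair (i, j) with i < j, the coefficient of dx_i ∧ dx_j in alpha ∧ beta is (alpha_i * beta_j - alpha_j * beta_i). Collecting: alpha ∧ beta = (z) dx ∧ dy + (2*z) dx ∧ dz + (-4*z) dy ∧ dz.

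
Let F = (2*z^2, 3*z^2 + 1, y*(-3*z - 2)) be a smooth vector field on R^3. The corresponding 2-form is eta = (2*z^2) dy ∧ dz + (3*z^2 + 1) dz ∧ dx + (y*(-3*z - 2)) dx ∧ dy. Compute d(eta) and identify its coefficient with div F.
d(eta) = (-3*y) dx ∧ dy ∧ dz; div F = -3*y

For a 2-form in R^3 of the form above, applying d gives a 3-form with coefficient ∂P/∂x + ∂Q/∂y + ∂R/∂z:
  ∂P/∂x = 0
  ∂Q/∂y = 0
  ∂R/∂z = -3*y
Sum = -3*y, which is exactly div F.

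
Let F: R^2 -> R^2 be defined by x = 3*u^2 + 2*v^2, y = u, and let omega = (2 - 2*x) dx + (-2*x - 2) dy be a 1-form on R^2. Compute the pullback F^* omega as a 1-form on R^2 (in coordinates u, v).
F^* omega = (-36*u^3 - 6*u^2 - 24*u*v^2 + 12*u - 4*v^2 - 2) du + (8*v*(-3*u^2 - 2*v^2 + 1)) dv

Using F^*(f dg) = (f ∘ F) d(g ∘ F), substitute each coordinate x_i by F_i(u, v) in f_i, and replace dx_i by d F_i = (∂F_i/∂u) du + (∂F_i/∂v) dv.
  For the x component: f_1(F) = -6*u^2 - 4*v^2 + 2; d F_1 = (6*u) du + (4*v) dv
  For the y component: f_2(F) = -6*u^2 - 4*v^2 - 2; d F_2 = (1) du + (0) dv
Combining and collecting du, dv coefficients:
  coeff of du: -36*u^3 - 6*u^2 - 24*u*v^2 + 12*u - 4*v^2 - 2
  coeff of dv: 8*v*(-3*u^2 - 2*v^2 + 1)
F^* omega = (-36*u^3 - 6*u^2 - 24*u*v^2 + 12*u - 4*v^2 - 2) du + (8*v*(-3*u^2 - 2*v^2 + 1)) dv.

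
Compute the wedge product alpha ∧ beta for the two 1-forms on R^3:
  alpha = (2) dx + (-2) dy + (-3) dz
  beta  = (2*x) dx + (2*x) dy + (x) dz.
alpha ∧ beta = (8*x) dx ∧ dy + (8*x) dx ∧ dz + (4*x) dy ∧ dz

Distribute the wedge, using dx_i ∧ dx_j = -dx_j ∧ dx_i and dx_i ∧ dx_i = 0. For each pair (i, j) with i < j, the coefficient of dx_i ∧ dx_j in alpha ∧ beta is (alpha_i * beta_j - alpha_j * beta_i). Collecting: alpha ∧ beta = (8*x) dx ∧ dy + (8*x) dx ∧ dz + (4*x) dy ∧ dz.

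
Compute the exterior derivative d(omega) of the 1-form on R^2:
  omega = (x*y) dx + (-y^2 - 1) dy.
d(omega) = (-x) dx ∧ dy

For a 1-form omega = sum_i f_i dx_i, the exterior derivative is
  d(omega) = sum_{i < j} (∂f_j/∂x_i - ∂f_i/∂x_j) dx_i ∧ dx_j.
  coefficient of dx ∧ dy: ∂f_2/∂x - ∂f_1/∂y = ∂(-y^2 - 1)/∂x - ∂(x*y)/∂y = -x
Assembling: d(omega) = (-x) dx ∧ dy.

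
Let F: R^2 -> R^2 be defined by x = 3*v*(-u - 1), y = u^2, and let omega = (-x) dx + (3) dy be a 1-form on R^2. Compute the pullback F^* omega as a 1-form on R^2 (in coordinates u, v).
F^* omega = (-9*u*v^2 + 6*u - 9*v^2) du + (9*v*(-u^2 - 2*u - 1)) dv

Using F^*(f dg) = (f ∘ F) d(g ∘ F), substitute each coordinate x_i by F_i(u, v) in f_i, and replace dx_i by d F_i = (∂F_i/∂u) du + (∂F_i/∂v) dv.
  For the x component: f_1(F) = 3*v*(u + 1); d F_1 = (-3*v) du + (-3*u - 3) dv
  For the y component: f_2(F) = 3; d F_2 = (2*u) du + (0) dv
Combining and collecting du, dv coefficients:
  coeff of du: -9*u*v^2 + 6*u - 9*v^2
  coeff of dv: 9*v*(-u^2 - 2*u - 1)
F^* omega = (-9*u*v^2 + 6*u - 9*v^2) du + (9*v*(-u^2 - 2*u - 1)) dv.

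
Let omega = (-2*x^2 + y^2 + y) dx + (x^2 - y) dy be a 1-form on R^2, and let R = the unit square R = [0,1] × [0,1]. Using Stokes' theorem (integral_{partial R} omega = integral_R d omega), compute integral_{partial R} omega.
integral_(partial R) omega = -1

Stokes: integral_partial_R omega = integral_R d omega with d omega = (∂Q/∂x - ∂P/∂y) dx ∧ dy.
  ∂Q/∂x = 2*x
  ∂P/∂y = 2*y + 1
  integrand = ∂Q/∂x - ∂P/∂y = 2*x - 2*y - 1.
Integrating over R: integral_0^1 integral_0^1 (2*x - 2*y - 1) dx dy = -1.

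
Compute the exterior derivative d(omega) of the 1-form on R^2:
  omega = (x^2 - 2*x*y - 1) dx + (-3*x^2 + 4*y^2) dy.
d(omega) = (-4*x) dx ∧ dy

For a 1-form omega = sum_i f_i dx_i, the exterior derivative is
  d(omega) = sum_{i < j} (∂f_j/∂x_i - ∂f_i/∂x_j) dx_i ∧ dx_j.
  coefficient of dx ∧ dy: ∂f_2/∂x - ∂f_1/∂y = ∂(-3*x^2 + 4*y^2)/∂x - ∂(x^2 - 2*x*y - 1)/∂y = -4*x
Assembling: d(omega) = (-4*x) dx ∧ dy.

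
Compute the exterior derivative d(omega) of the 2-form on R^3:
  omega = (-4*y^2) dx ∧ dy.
d(omega) = 0

For a 2-form omega = sum_{i<j} g_{ij} dx_i ∧ dx_j, the exterior derivative is
  d(omega) = sum_{i<j} d(g_{ij}) ∧ dx_i ∧ dx_j = sum_{i<j, k} (∂g_{ij}/∂x_k) dx_k ∧ dx_i ∧ dx_j.
Expand each term, using dx_k ∧ dx_i ∧ dx_j = sgn(permutation) dx_{(a)} ∧ dx_{(b)} ∧ dx_{(c)} with (a < b < c) sorted:

Collecting like 3-forms: d(omega) = 0.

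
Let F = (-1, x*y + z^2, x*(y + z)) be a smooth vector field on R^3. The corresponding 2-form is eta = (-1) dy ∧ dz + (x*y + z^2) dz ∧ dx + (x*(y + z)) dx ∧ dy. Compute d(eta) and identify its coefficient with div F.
d(eta) = (2*x) dx ∧ dy ∧ dz; div F = 2*x

For a 2-form in R^3 of the form above, applying d gives a 3-form with coefficient ∂P/∂x + ∂Q/∂y + ∂R/∂z:
  ∂P/∂x = 0
  ∂Q/∂y = x
  ∂R/∂z = x
Sum = 2*x, which is exactly div F.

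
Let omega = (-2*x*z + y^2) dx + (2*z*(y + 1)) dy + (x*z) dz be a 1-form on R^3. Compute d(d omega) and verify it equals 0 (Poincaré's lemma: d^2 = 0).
d(d omega) = 0

Step 1: d omega = sum_{i<j} (∂f_j/∂x_i - ∂f_i/∂x_j) dx_i ∧ dx_j:
  coeff of dx ∧ dy: -2*y
  coeff of dx ∧ dz: 2*x + z
  coeff of dy ∧ dz: -2*y - 2
Step 2: Apply d again to each 2-form coefficient. The only possible 3-form in R^3 is dx ∧ dy ∧ dz, with coefficient
  ∂(coeff of dy∧dz)/∂x - ∂(coeff of dx∧dz)/∂y + ∂(coeff of dx∧dy)/∂z
  = ∂/∂x (-2*y - 2) - ∂/∂y (2*x + z) + ∂/∂z (-2*y).
Each of these terms simplifies to sums of mixed partials that cancel in pairs. The result is 0 (by equality of mixed partials for smooth functions — Schwarz / Clairaut).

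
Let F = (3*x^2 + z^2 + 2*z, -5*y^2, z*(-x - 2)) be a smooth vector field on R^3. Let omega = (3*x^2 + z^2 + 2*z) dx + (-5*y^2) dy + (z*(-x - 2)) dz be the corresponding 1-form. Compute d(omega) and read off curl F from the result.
d(omega) = (0) dy ∧ dz + (3*z + 2) dz ∧ dx + (0) dx ∧ dy; curl F = (0, 3*z + 2, 0)

d omega = sum_{i<j} (∂f_j/∂x_i - ∂f_i/∂x_j) dx_i ∧ dx_j. Under the identification (dy ∧ dz, dz ∧ dx, dx ∧ dy) ↔ (e_x, e_y, e_z), the coefficients are exactly the components of curl F. Compute:
  ∂R/∂y - ∂Q/∂z = (0) - (0) = 0
  ∂P/∂z - ∂R/∂x = (2*z + 2) - (-z) = 3*z + 2
  ∂Q/∂x - ∂P/∂y = (0) - (0) = 0.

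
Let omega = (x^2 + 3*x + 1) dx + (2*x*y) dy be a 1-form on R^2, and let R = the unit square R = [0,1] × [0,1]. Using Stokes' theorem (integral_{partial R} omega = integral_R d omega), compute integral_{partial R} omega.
integral_(partial R) omega = 1

Stokes: integral_partial_R omega = integral_R d omega with d omega = (∂Q/∂x - ∂P/∂y) dx ∧ dy.
  ∂Q/∂x = 2*y
  ∂P/∂y = 0
  integrand = ∂Q/∂x - ∂P/∂y = 2*y.
Integrating over R: integral_0^1 integral_0^1 (2*y) dx dy = 1.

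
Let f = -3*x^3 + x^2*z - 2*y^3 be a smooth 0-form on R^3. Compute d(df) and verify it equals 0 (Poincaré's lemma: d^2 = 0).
d(df) = 0

Step 1: df = sum_i (∂f/∂x_i) dx_i = (x*(-9*x + 2*z)) dx + (-6*y^2) dy + (x^2) dz.
Step 2: Apply d again. Using the 1-form formula, the coefficient of dx ∧ dy in d(df) is ∂^2 f/∂x ∂y - ∂^2 f/∂y ∂x = (0) - (0) = 0 (equality of mixed partials for smooth f).
Similarly for dx ∧ dz and dy ∧ dz — all coefficients vanish. So d(df) = 0.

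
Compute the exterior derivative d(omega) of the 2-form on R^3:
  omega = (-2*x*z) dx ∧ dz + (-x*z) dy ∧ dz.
d(omega) = (-z) dx ∧ dy ∧ dz

For a 2-form omega = sum_{i<j} g_{ij} dx_i ∧ dx_j, the exterior derivative is
  d(omega) = sum_{i<j} d(g_{ij}) ∧ dx_i ∧ dx_j = sum_{i<j, k} (∂g_{ij}/∂x_k) dx_k ∧ dx_i ∧ dx_j.
Expand each term, using dx_k ∧ dx_i ∧ dx_j = sgn(permutation) dx_{(a)} ∧ dx_{(b)} ∧ dx_{(c)} with (a < b < c) sorted:
  d(-x*z) includes (∂/∂x)(-x*z) dx = (-z) dx, which multiplied by dy ∧ dz gives (-z) dx ∧ dy ∧ dz
Collecting like 3-forms: d(omega) = (-z) dx ∧ dy ∧ dz.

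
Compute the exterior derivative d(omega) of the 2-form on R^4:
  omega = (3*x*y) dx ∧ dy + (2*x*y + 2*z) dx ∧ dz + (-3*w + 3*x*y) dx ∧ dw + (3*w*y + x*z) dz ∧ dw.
d(omega) = (-2*x) dx ∧ dy ∧ dz + (-3*x) dx ∧ dy ∧ dw + (z) dx ∧ dz ∧ dw + (3*w) dy ∧ dz ∧ dw

For a 2-form omega = sum_{i<j} g_{ij} dx_i ∧ dx_j, the exterior derivative is
  d(omega) = sum_{i<j} d(g_{ij}) ∧ dx_i ∧ dx_j = sum_{i<j, k} (∂g_{ij}/∂x_k) dx_k ∧ dx_i ∧ dx_j.
Expand each term, using dx_k ∧ dx_i ∧ dx_j = sgn(permutation) dx_{(a)} ∧ dx_{(b)} ∧ dx_{(c)} with (a < b < c) sorted:
  d(2*x*y + 2*z) includes (∂/∂y)(2*x*y + 2*z) dy = (2*x) dy, which multiplied by dx ∧ dz gives (-2*x) dx ∧ dy ∧ dz
  d(-3*w + 3*x*y) includes (∂/∂y)(-3*w + 3*x*y) dy = (3*x) dy, which multiplied by dx ∧ dw gives (-3*x) dx ∧ dy ∧ dw
  d(3*w*y + x*z) includes (∂/∂x)(3*w*y + x*z) dx = (z) dx, which multiplied by dz ∧ dw gives (z) dx ∧ dz ∧ dw
  d(3*w*y + x*z) includes (∂/∂y)(3*w*y + x*z) dy = (3*w) dy, which multiplied by dz ∧ dw gives (3*w) dy ∧ dz ∧ dw
Collecting like 3-forms: d(omega) = (-2*x) dx ∧ dy ∧ dz + (-3*x) dx ∧ dy ∧ dw + (z) dx ∧ dz ∧ dw + (3*w) dy ∧ dz ∧ dw.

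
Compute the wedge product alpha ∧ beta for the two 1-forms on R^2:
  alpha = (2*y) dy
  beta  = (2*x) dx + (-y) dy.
alpha ∧ beta = (-4*x*y) dx ∧ dy

Distribute the wedge, using dx_i ∧ dx_j = -dx_j ∧ dx_i and dx_i ∧ dx_i = 0. For each pair (i, j) with i < j, the coefficient of dx_i ∧ dx_j in alpha ∧ beta is (alpha_i * beta_j - alpha_j * beta_i). Collecting: alpha ∧ beta = (-4*x*y) dx ∧ dy.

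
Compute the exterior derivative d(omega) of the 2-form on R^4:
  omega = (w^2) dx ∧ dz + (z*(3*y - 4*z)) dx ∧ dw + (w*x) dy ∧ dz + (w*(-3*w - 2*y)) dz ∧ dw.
d(omega) = (2*w - 3*y + 8*z) dx ∧ dz ∧ dw + (-3*z) dx ∧ dy ∧ dw + (w) dx ∧ dy ∧ dz + (-2*w + x) dy ∧ dz ∧ dw

For a 2-form omega = sum_{i<j} g_{ij} dx_i ∧ dx_j, the exterior derivative is
  d(omega) = sum_{i<j} d(g_{ij}) ∧ dx_i ∧ dx_j = sum_{i<j, k} (∂g_{ij}/∂x_k) dx_k ∧ dx_i ∧ dx_j.
Expand each term, using dx_k ∧ dx_i ∧ dx_j = sgn(permutation) dx_{(a)} ∧ dx_{(b)} ∧ dx_{(c)} with (a < b < c) sorted:
  d(w^2) includes (∂/∂w)(w^2) dw = (2*w) dw, which multiplied by dx ∧ dz gives (2*w) dx ∧ dz ∧ dw
  d(z*(3*y - 4*z)) includes (∂/∂y)(z*(3*y - 4*z)) dy = (3*z) dy, which multiplied by dx ∧ dw gives (-3*z) dx ∧ dy ∧ dw
  d(z*(3*y - 4*z)) includes (∂/∂z)(z*(3*y - 4*z)) dz = (3*y - 8*z) dz, which multiplied by dx ∧ dw gives (-3*y + 8*z) dx ∧ dz ∧ dw
  d(w*x) includes (∂/∂x)(w*x) dx = (w) dx, which multiplied by dy ∧ dz gives (w) dx ∧ dy ∧ dz
  d(w*x) includes (∂/∂w)(w*x) dw = (x) dw, which multiplied by dy ∧ dz gives (x) dy ∧ dz ∧ dw
  d(w*(-3*w - 2*y)) includes (∂/∂y)(w*(-3*w - 2*y)) dy = (-2*w) dy, which multiplied by dz ∧ dw gives (-2*w) dy ∧ dz ∧ dw
Collecting like 3-forms: d(omega) = (2*w - 3*y + 8*z) dx ∧ dz ∧ dw + (-3*z) dx ∧ dy ∧ dw + (w) dx ∧ dy ∧ dz + (-2*w + x) dy ∧ dz ∧ dw.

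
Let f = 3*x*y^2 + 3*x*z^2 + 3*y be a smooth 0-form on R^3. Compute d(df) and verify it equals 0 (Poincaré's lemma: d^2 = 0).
d(df) = 0

Step 1: df = sum_i (∂f/∂x_i) dx_i = (3*y^2 + 3*z^2) dx + (6*x*y + 3) dy + (6*x*z) dz.
Step 2: Apply d again. Using the 1-form formula, the coefficient of dx ∧ dy in d(df) is ∂^2 f/∂x ∂y - ∂^2 f/∂y ∂x = (6*y) - (6*y) = 0 (equality of mixed partials for smooth f).
Similarly for dx ∧ dz and dy ∧ dz — all coefficients vanish. So d(df) = 0.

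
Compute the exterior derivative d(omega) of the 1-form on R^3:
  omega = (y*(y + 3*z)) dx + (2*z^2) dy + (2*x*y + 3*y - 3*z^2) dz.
d(omega) = (-2*y - 3*z) dx ∧ dy + (-y) dx ∧ dz + (2*x - 4*z + 3) dy ∧ dz

For a 1-form omega = sum_i f_i dx_i, the exterior derivative is
  d(omega) = sum_{i < j} (∂f_j/∂x_i - ∂f_i/∂x_j) dx_i ∧ dx_j.
  coefficient of dx ∧ dy: ∂f_2/∂x - ∂f_1/∂y = ∂(2*z^2)/∂x - ∂(y*(y + 3*z))/∂y = -2*y - 3*z
  coefficient of dx ∧ dz: ∂f_3/∂x - ∂f_1/∂z = ∂(2*x*y + 3*y - 3*z^2)/∂x - ∂(y*(y + 3*z))/∂z = -y
  coefficient of dy ∧ dz: ∂f_3/∂y - ∂f_2/∂z = ∂(2*x*y + 3*y - 3*z^2)/∂y - ∂(2*z^2)/∂z = 2*x - 4*z + 3
Assembling: d(omega) = (-2*y - 3*z) dx ∧ dy + (-y) dx ∧ dz + (2*x - 4*z + 3) dy ∧ dz.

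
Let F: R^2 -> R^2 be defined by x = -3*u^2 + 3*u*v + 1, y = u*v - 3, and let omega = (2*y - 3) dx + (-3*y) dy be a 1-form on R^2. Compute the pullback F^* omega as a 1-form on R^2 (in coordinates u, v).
F^* omega = (-12*u^2*v + 3*u*v^2 + 54*u - 18*v) du + (3*u*(u*v - 6)) dv

Using F^*(f dg) = (f ∘ F) d(g ∘ F), substitute each coordinate x_i by F_i(u, v) in f_i, and replace dx_i by d F_i = (∂F_i/∂u) du + (∂F_i/∂v) dv.
  For the x component: f_1(F) = 2*u*v - 9; d F_1 = (-6*u + 3*v) du + (3*u) dv
  For the y component: f_2(F) = -3*u*v + 9; d F_2 = (v) du + (u) dv
Combining and collecting du, dv coefficients:
  coeff of du: -12*u^2*v + 3*u*v^2 + 54*u - 18*v
  coeff of dv: 3*u*(u*v - 6)
F^* omega = (-12*u^2*v + 3*u*v^2 + 54*u - 18*v) du + (3*u*(u*v - 6)) dv.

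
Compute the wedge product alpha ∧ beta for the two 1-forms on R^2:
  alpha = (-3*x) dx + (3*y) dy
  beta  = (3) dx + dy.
alpha ∧ beta = (-3*x - 9*y) dx ∧ dy

Distribute the wedge, using dx_i ∧ dx_j = -dx_j ∧ dx_i and dx_i ∧ dx_i = 0. For each pair (i, j) with i < j, the coefficient of dx_i ∧ dx_j in alpha ∧ beta is (alpha_i * beta_j - alpha_j * beta_i). Collecting: alpha ∧ beta = (-3*x - 9*y) dx ∧ dy.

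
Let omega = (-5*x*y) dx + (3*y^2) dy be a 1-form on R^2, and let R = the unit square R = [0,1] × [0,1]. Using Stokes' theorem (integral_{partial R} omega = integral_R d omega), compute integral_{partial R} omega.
integral_(partial R) omega = 5/2

Stokes: integral_partial_R omega = integral_R d omega with d omega = (∂Q/∂x - ∂P/∂y) dx ∧ dy.
  ∂Q/∂x = 0
  ∂P/∂y = -5*x
  integrand = ∂Q/∂x - ∂P/∂y = 5*x.
Integrating over R: integral_0^1 integral_0^1 (5*x) dx dy = 5/2.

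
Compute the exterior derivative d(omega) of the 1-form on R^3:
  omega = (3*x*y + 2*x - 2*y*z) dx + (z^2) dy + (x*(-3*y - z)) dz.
d(omega) = (-3*x + 2*z) dx ∧ dy + (-y - z) dx ∧ dz + (-3*x - 2*z) dy ∧ dz

For a 1-form omega = sum_i f_i dx_i, the exterior derivative is
  d(omega) = sum_{i < j} (∂f_j/∂x_i - ∂f_i/∂x_j) dx_i ∧ dx_j.
  coefficient of dx ∧ dy: ∂f_2/∂x - ∂f_1/∂y = ∂(z^2)/∂x - ∂(3*x*y + 2*x - 2*y*z)/∂y = -3*x + 2*z
  coefficient of dx ∧ dz: ∂f_3/∂x - ∂f_1/∂z = ∂(x*(-3*y - z))/∂x - ∂(3*x*y + 2*x - 2*y*z)/∂z = -y - z
  coefficient of dy ∧ dz: ∂f_3/∂y - ∂f_2/∂z = ∂(x*(-3*y - z))/∂y - ∂(z^2)/∂z = -3*x - 2*z
Assembling: d(omega) = (-3*x + 2*z) dx ∧ dy + (-y - z) dx ∧ dz + (-3*x - 2*z) dy ∧ dz.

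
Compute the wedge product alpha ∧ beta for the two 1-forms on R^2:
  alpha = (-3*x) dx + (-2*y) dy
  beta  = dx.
alpha ∧ beta = (2*y) dx ∧ dy

Distribute the wedge, using dx_i ∧ dx_j = -dx_j ∧ dx_i and dx_i ∧ dx_i = 0. For each pair (i, j) with i < j, the coefficient of dx_i ∧ dx_j in alpha ∧ beta is (alpha_i * beta_j - alpha_j * beta_i). Collecting: alpha ∧ beta = (2*y) dx ∧ dy.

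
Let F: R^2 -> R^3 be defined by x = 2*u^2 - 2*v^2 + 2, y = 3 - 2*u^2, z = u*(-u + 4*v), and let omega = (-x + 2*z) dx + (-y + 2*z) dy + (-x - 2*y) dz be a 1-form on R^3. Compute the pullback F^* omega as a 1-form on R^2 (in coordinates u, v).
F^* omega = (-20*u^3 + 8*u^2*v + 4*u*v^2 + 20*u + 8*v^3 - 32*v) du + (8*u^3 + 16*u^2*v - 24*u*v^2 - 32*u - 8*v^3 + 8*v) dv

Using F^*(f dg) = (f ∘ F) d(g ∘ F), substitute each coordinate x_i by F_i(u, v) in f_i, and replace dx_i by d F_i = (∂F_i/∂u) du + (∂F_i/∂v) dv.
  For the x component: f_1(F) = -4*u^2 + 8*u*v + 2*v^2 - 2; d F_1 = (4*u) du + (-4*v) dv
  For the y component: f_2(F) = 8*u*v - 3; d F_2 = (-4*u) du + (0) dv
  For the z component: f_3(F) = 2*u^2 + 2*v^2 - 8; d F_3 = (-2*u + 4*v) du + (4*u) dv
Combining and collecting du, dv coefficients:
  coeff of du: -20*u^3 + 8*u^2*v + 4*u*v^2 + 20*u + 8*v^3 - 32*v
  coeff of dv: 8*u^3 + 16*u^2*v - 24*u*v^2 - 32*u - 8*v^3 + 8*v
F^* omega = (-20*u^3 + 8*u^2*v + 4*u*v^2 + 20*u + 8*v^3 - 32*v) du + (8*u^3 + 16*u^2*v - 24*u*v^2 - 32*u - 8*v^3 + 8*v) dv.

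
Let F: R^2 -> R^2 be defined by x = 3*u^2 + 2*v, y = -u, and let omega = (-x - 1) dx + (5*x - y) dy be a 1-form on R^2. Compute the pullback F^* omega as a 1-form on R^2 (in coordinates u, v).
F^* omega = (-18*u^3 - 15*u^2 - 12*u*v - 7*u - 10*v) du + (-6*u^2 - 4*v - 2) dv

Using F^*(f dg) = (f ∘ F) d(g ∘ F), substitute each coordinate x_i by F_i(u, v) in f_i, and replace dx_i by d F_i = (∂F_i/∂u) du + (∂F_i/∂v) dv.
  For the x component: f_1(F) = -3*u^2 - 2*v - 1; d F_1 = (6*u) du + (2) dv
  For the y component: f_2(F) = 15*u^2 + u + 10*v; d F_2 = (-1) du + (0) dv
Combining and collecting du, dv coefficients:
  coeff of du: -18*u^3 - 15*u^2 - 12*u*v - 7*u - 10*v
  coeff of dv: -6*u^2 - 4*v - 2
F^* omega = (-18*u^3 - 15*u^2 - 12*u*v - 7*u - 10*v) du + (-6*u^2 - 4*v - 2) dv.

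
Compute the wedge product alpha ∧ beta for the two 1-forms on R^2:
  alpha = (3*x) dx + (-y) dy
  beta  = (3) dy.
alpha ∧ beta = (9*x) dx ∧ dy

Distribute the wedge, using dx_i ∧ dx_j = -dx_j ∧ dx_i and dx_i ∧ dx_i = 0. For each pair (i, j) with i < j, the coefficient of dx_i ∧ dx_j in alpha ∧ beta is (alpha_i * beta_j - alpha_j * beta_i). Collecting: alpha ∧ beta = (9*x) dx ∧ dy.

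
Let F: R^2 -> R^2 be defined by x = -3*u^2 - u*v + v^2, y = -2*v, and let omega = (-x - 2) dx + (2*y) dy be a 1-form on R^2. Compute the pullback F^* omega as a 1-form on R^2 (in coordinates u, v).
F^* omega = (-18*u^3 - 9*u^2*v + 5*u*v^2 + 12*u + v^3 + 2*v) du + (-3*u^3 + 5*u^2*v + 3*u*v^2 + 2*u - 2*v^3 + 4*v) dv

Using F^*(f dg) = (f ∘ F) d(g ∘ F), substitute each coordinate x_i by F_i(u, v) in f_i, and replace dx_i by d F_i = (∂F_i/∂u) du + (∂F_i/∂v) dv.
  For the x component: f_1(F) = 3*u^2 + u*v - v^2 - 2; d F_1 = (-6*u - v) du + (-u + 2*v) dv
  For the y component: f_2(F) = -4*v; d F_2 = (0) du + (-2) dv
Combining and collecting du, dv coefficients:
  coeff of du: -18*u^3 - 9*u^2*v + 5*u*v^2 + 12*u + v^3 + 2*v
  coeff of dv: -3*u^3 + 5*u^2*v + 3*u*v^2 + 2*u - 2*v^3 + 4*v
F^* omega = (-18*u^3 - 9*u^2*v + 5*u*v^2 + 12*u + v^3 + 2*v) du + (-3*u^3 + 5*u^2*v + 3*u*v^2 + 2*u - 2*v^3 + 4*v) dv.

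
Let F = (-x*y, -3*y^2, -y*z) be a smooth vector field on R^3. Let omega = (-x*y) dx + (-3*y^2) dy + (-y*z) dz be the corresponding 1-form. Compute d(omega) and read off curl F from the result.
d(omega) = (-z) dy ∧ dz + (0) dz ∧ dx + (x) dx ∧ dy; curl F = (-z, 0, x)

d omega = sum_{i<j} (∂f_j/∂x_i - ∂f_i/∂x_j) dx_i ∧ dx_j. Under the identification (dy ∧ dz, dz ∧ dx, dx ∧ dy) ↔ (e_x, e_y, e_z), the coefficients are exactly the components of curl F. Compute:
  ∂R/∂y - ∂Q/∂z = (-z) - (0) = -z
  ∂P/∂z - ∂R/∂x = (0) - (0) = 0
  ∂Q/∂x - ∂P/∂y = (0) - (-x) = x.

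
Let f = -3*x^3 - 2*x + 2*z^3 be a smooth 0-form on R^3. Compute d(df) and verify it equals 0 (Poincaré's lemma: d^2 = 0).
d(df) = 0

Step 1: df = sum_i (∂f/∂x_i) dx_i = (-9*x^2 - 2) dx + (0) dy + (6*z^2) dz.
Step 2: Apply d again. Using the 1-form formula, the coefficient of dx ∧ dy in d(df) is ∂^2 f/∂x ∂y - ∂^2 f/∂y ∂x = (0) - (0) = 0 (equality of mixed partials for smooth f).
Similarly for dx ∧ dz and dy ∧ dz — all coefficients vanish. So d(df) = 0.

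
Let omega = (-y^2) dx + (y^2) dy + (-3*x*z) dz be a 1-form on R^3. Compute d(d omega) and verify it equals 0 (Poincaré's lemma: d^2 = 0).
d(d omega) = 0

Step 1: d omega = sum_{i<j} (∂f_j/∂x_i - ∂f_i/∂x_j) dx_i ∧ dx_j:
  coeff of dx ∧ dy: 2*y
  coeff of dx ∧ dz: -3*z
  coeff of dy ∧ dz: 0
Step 2: Apply d again to each 2-form coefficient. The only possible 3-form in R^3 is dx ∧ dy ∧ dz, with coefficient
  ∂(coeff of dy∧dz)/∂x - ∂(coeff of dx∧dz)/∂y + ∂(coeff of dx∧dy)/∂z
  = ∂/∂x (0) - ∂/∂y (-3*z) + ∂/∂z (2*y).
Each of these terms simplifies to sums of mixed partials that cancel in pairs. The result is 0 (by equality of mixed partials for smooth functions — Schwarz / Clairaut).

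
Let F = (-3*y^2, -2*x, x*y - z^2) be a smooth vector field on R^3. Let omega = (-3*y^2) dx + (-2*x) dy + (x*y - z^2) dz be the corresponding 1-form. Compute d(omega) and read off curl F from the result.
d(omega) = (x) dy ∧ dz + (-y) dz ∧ dx + (6*y - 2) dx ∧ dy; curl F = (x, -y, 6*y - 2)

d omega = sum_{i<j} (∂f_j/∂x_i - ∂f_i/∂x_j) dx_i ∧ dx_j. Under the identification (dy ∧ dz, dz ∧ dx, dx ∧ dy) ↔ (e_x, e_y, e_z), the coefficients are exactly the components of curl F. Compute:
  ∂R/∂y - ∂Q/∂z = (x) - (0) = x
  ∂P/∂z - ∂R/∂x = (0) - (y) = -y
  ∂Q/∂x - ∂P/∂y = (-2) - (-6*y) = 6*y - 2.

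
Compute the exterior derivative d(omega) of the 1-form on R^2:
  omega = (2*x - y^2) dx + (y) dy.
d(omega) = (2*y) dx ∧ dy

For a 1-form omega = sum_i f_i dx_i, the exterior derivative is
  d(omega) = sum_{i < j} (∂f_j/∂x_i - ∂f_i/∂x_j) dx_i ∧ dx_j.
  coefficient of dx ∧ dy: ∂f_2/∂x - ∂f_1/∂y = ∂(y)/∂x - ∂(2*x - y^2)/∂y = 2*y
Assembling: d(omega) = (2*y) dx ∧ dy.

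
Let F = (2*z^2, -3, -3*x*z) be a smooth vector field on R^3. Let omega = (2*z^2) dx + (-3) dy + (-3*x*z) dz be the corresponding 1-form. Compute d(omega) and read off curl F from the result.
d(omega) = (0) dy ∧ dz + (7*z) dz ∧ dx + (0) dx ∧ dy; curl F = (0, 7*z, 0)

d omega = sum_{i<j} (∂f_j/∂x_i - ∂f_i/∂x_j) dx_i ∧ dx_j. Under the identification (dy ∧ dz, dz ∧ dx, dx ∧ dy) ↔ (e_x, e_y, e_z), the coefficients are exactly the components of curl F. Compute:
  ∂R/∂y - ∂Q/∂z = (0) - (0) = 0
  ∂P/∂z - ∂R/∂x = (4*z) - (-3*z) = 7*z
  ∂Q/∂x - ∂P/∂y = (0) - (0) = 0.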